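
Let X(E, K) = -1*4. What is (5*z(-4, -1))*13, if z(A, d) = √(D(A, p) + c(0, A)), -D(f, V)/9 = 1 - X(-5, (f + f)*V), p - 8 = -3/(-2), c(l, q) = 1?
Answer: 130*I*√11 ≈ 431.16*I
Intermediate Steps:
p = 19/2 (p = 8 - 3/(-2) = 8 - 3*(-½) = 8 + 3/2 = 19/2 ≈ 9.5000)
X(E, K) = -4
D(f, V) = -45 (D(f, V) = -9*(1 - 1*(-4)) = -9*(1 + 4) = -9*5 = -45)
z(A, d) = 2*I*√11 (z(A, d) = √(-45 + 1) = √(-44) = 2*I*√11)
(5*z(-4, -1))*13 = (5*(2*I*√11))*13 = (10*I*√11)*13 = 130*I*√11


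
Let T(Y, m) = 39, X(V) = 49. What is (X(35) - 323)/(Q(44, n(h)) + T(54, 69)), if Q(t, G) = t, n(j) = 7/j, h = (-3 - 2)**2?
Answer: -274/83 ≈ -3.3012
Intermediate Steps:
h = 25 (h = (-5)**2 = 25)
(X(35) - 323)/(Q(44, n(h)) + T(54, 69)) = (49 - 323)/(44 + 39) = -274/83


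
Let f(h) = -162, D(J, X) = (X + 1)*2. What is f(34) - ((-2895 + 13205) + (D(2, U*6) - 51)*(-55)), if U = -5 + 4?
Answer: -13827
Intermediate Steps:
U = -1
D(J, X) = 2 + 2*X (D(J, X) = (1 + X)*2 = 2 + 2*X)
f(34) - ((-2895 + 13205) + (D(2, U*6) - 51)*(-55)) = -162 - ((-2895 + 13205) + ((2 + 2*(-1*6)) - 51)*(-55)) = -162 - (10310 + ((2 + 2*(-6)) - 51)*(-55)) = -162 - (10310 + ((2 - 12) - 51)*(-55)) = -162 - (10310 + (-10 - 51)*(-55)) = -162 - (10310 - 61*(-55)) = -162 - (10310 + 3355) = -162 - 1*13665 = -162 - 13665 = -13827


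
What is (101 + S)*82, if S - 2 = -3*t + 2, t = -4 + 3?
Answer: 8856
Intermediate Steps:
t = -1
S = 7 (S = 2 + (-3*(-1) + 2) = 2 + (3 + 2) = 2 + 5 = 7)
(101 + S)*82 = (101 + 7)*82 = 108*82 = 8856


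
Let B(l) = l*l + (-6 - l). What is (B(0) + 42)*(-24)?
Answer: -864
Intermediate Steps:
B(l) = -6 + l² - l (B(l) = l² + (-6 - l) = -6 + l² - l)
(B(0) + 42)*(-24) = ((-6 + 0² - 1*0) + 42)*(-24) = ((-6 + 0 + 0) + 42)*(-24) = (-6 + 42)*(-24) = 36*(-24) = -864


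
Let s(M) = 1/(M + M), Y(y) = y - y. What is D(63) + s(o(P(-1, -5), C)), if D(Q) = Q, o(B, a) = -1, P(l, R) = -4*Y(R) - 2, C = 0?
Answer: 125/2 ≈ 62.500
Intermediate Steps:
Y(y) = 0
P(l, R) = -2 (P(l, R) = -4*0 - 2 = 0 - 2 = -2)
s(M) = 1/(2*M)
D(63) + s(o(P(-1, -5), C)) = 63 + (1/2)/(-1) = 63 + (1/2)*(-1) = 63 - 1/2 = 125/2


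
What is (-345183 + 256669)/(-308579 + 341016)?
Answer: -88514/32437 ≈ -2.7288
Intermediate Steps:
(-345183 + 256669)/(-308579 + 341016) = -88514/32437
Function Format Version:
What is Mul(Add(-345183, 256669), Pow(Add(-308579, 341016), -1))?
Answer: Rational(-88514, 32437) ≈ -2.7288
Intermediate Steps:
Mul(Add(-345183, 256669), Pow(Add(-308579, 341016), -1)) = Mul(-88514, Pow(32437, -1)) = Mul(-88514, Rational(1, 32437)) = Rational(-88514, 32437)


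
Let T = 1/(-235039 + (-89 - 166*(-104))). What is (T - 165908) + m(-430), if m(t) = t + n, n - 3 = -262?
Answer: -36295488809/217864 ≈ -1.6660e+5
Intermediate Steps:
n = -259 (n = 3 - 262 = -259)
m(t) = -259 + t (m(t) = t - 259 = -259 + t)
T = -1/217864 (T = 1/(-235039 + (-89 + 17264)) = 1/(-235039 + 17175) = 1/(-217864) = -1/217864 ≈ -4.5900e-6)
(T - 165908) + m(-430) = (-1/217864 - 165908) + (-259 - 430) = -36145380513/217864 - 689 = -36295488809/217864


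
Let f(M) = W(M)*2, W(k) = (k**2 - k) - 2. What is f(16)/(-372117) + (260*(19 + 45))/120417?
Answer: 2044902796/14936404263 ≈ 0.13691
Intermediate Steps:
W(k) = -2 + k**2 - k
f(M) = -4 - 2*M + 2*M**2 (f(M) = (-2 + M**2 - M)*2 = -4 - 2*M + 2*M**2)
f(16)/(-372117) + (260*(19 + 45))/120417 = (-4 - 2*16 + 2*16**2)/(-372117) + (260*(19 + 45))/120417 = (-4 - 32 + 2*256)*(-1/372117) + (260*64)*(1/120417) = (-4 - 32 + 512)*(-1/372117) + 16640*(1/120417) = 476*(-1/372117) + 16640/120417 = -476/372117 + 16640/120417 = 2044902796/14936404263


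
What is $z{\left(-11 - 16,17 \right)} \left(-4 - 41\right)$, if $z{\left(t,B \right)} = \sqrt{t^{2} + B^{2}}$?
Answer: $- 45 \sqrt{1018} \approx -1435.8$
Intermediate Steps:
$z{\left(t,B \right)} = \sqrt{B^{2} + t^{2}}$
$z{\left(-11 - 16,17 \right)} \left(-4 - 41\right) = \sqrt{17^{2} + \left(-11 - 16\right)^{2}} \left(-4 - 41\right) = \sqrt{289 + \left(-11 - 16\right)^{2}} \left(-45\right) = \sqrt{289 + \left(-27\right)^{2}} \left(-45\right) = \sqrt{289 + 729} \left(-45\right) = \sqrt{1018} \left(-45\right) = - 45 \sqrt{1018}$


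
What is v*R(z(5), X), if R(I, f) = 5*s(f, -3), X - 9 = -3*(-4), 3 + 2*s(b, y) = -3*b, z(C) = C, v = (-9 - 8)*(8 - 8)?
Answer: 0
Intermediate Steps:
v = 0 (v = -17*0 = 0)
s(b, y) = -3/2 - 3*b/2 (s(b, y) = -3/2 + (-3*b)/2 = -3/2 - 3*b/2)
X = 21 (X = 9 - 3*(-4) = 9 + 12 = 21)
R(I, f) = -15/2 - 15*f/2 (R(I, f) = 5*(-3/2 - 3*f/2) = -15/2 - 15*f/2)
v*R(z(5), X) = 0*(-15/2 - 15/2*21) = 0*(-15/2 - 315/2) = 0*(-165) = 0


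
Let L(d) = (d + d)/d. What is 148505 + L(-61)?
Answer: 148507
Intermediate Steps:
L(d) = 2 (L(d) = (2*d)/d = 2)
148505 + L(-61) = 148505 + 2 = 148507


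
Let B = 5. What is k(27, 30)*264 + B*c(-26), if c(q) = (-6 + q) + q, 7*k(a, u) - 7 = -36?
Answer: -9686/7 ≈ -1383.7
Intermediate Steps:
k(a, u) = -29/7 (k(a, u) = 1 + (⅐)*(-36) = 1 - 36/7 = -29/7)
c(q) = -6 + 2*q
k(27, 30)*264 + B*c(-26) = -29/7*264 + 5*(-6 + 2*(-26)) = -7656/7 + 5*(-6 - 52) = -7656/7 + 5*(-58) = -7656/7 - 290 = -9686/7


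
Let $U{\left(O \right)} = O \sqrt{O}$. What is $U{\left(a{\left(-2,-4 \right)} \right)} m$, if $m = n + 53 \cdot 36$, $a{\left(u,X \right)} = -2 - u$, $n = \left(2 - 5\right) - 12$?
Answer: $0$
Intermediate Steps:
$n = -15$ ($n = -3 - 12 = -15$)
$U{\left(O \right)} = O^{\frac{3}{2}}$
$m = 1893$ ($m = -15 + 53 \cdot 36 = -15 + 1908 = 1893$)
$U{\left(a{\left(-2,-4 \right)} \right)} m = \left(-2 - -2\right)^{\frac{3}{2}} \cdot 1893 = \left(-2 + 2\right)^{\frac{3}{2}} \cdot 1893 = 0^{\frac{3}{2}} \cdot 1893 = 0 \cdot 1893 = 0$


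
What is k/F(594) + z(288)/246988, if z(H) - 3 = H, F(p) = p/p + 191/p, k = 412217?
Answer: 60476715751659/193885580 ≈ 3.1192e+5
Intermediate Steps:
F(p) = 1 + 191/p
z(H) = 3 + H
k/F(594) + z(288)/246988 = 412217/(((191 + 594)/594)) + (3 + 288)/246988 = 412217/(((1/594)*785)) + 291*(1/246988) = 412217/(785/594) + 291/246988 = 412217*(594/785) + 291/246988 = 244856898/785 + 291/246988 = 60476715751659/193885580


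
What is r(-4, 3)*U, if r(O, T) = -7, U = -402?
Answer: 2814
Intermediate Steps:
r(-4, 3)*U = -7*(-402) = 2814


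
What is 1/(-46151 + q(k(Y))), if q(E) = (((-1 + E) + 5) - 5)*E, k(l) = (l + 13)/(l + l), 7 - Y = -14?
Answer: -441/20352659 ≈ -2.1668e-5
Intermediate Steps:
Y = 21 (Y = 7 - 1*(-14) = 7 + 14 = 21)
k(l) = (13 + l)/(2*l) (k(l) = (13 + l)/((2*l)) = (13 + l)*(1/(2*l)) = (13 + l)/(2*l))
q(E) = E*(-1 + E) (q(E) = ((4 + E) - 5)*E = (-1 + E)*E = E*(-1 + E))
1/(-46151 + q(k(Y))) = 1/(-46151 + ((½)*(13 + 21)/21)*(-1 + (½)*(13 + 21)/21)) = 1/(-46151 + ((½)*(1/21)*34)*(-1 + (½)*(1/21)*34)) = 1/(-46151 + 17*(-1 + 17/21)/21) = 1/(-46151 + (17/21)*(-4/21)) = 1/(-46151 - 68/441) = 1/(-20352659/441) = -441/20352659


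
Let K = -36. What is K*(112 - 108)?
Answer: -144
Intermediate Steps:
K*(112 - 108) = -36*(112 - 108) = -36*4 = -144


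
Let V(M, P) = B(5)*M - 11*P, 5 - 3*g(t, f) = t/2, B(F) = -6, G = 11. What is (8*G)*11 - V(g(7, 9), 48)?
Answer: 1499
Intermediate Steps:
g(t, f) = 5/3 - t/6 (g(t, f) = 5/3 - t/(3*2) = 5/3 - t/6)
V(M, P) = -11*P - 6*M (V(M, P) = -6*M - 11*P = -11*P - 6*M)
(8*G)*11 - V(g(7, 9), 48) = (8*11)*11 - (-11*48 - 6*(5/3 - ⅙*7)) = 88*11 - (-528 - 6*(5/3 - 7/6)) = 968 - (-528 - 6*½) = 968 - (-528 - 3) = 968 - 1*(-531) = 968 + 531 = 1499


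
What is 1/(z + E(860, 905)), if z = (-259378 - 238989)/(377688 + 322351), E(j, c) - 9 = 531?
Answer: 700039/377522693 ≈ 0.0018543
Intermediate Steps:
E(j, c) = 540 (E(j, c) = 9 + 531 = 540)
z = -498367/700039 ≈ -0.71191
1/(z + E(860, 905)) = 1/(-498367/700039 + 540) = 1/(377522693/700039) = 700039/377522693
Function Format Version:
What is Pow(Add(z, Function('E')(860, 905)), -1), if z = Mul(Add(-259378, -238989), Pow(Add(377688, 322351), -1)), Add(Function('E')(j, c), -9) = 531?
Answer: Rational(700039, 377522693) ≈ 0.0018543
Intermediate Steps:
Function('E')(j, c) = 540 (Function('E')(j, c) = Add(9, 531) = 540)
z = Rational(-498367, 700039) (z = Mul(-498367, Pow(700039, -1)) = Mul(-498367, Rational(1, 700039)) = Rational(-498367, 700039) ≈ -0.71191)
Pow(Add(z, Function('E')(860, 905)), -1) = Pow(Add(Rational(-498367, 700039), 540), -1) = Pow(Rational(377522693, 700039), -1) = Rational(700039, 377522693)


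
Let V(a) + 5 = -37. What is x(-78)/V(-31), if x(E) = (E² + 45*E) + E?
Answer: -416/7 ≈ -59.429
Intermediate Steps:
V(a) = -42 (V(a) = -5 - 37 = -42)
x(E) = E² + 46*E
x(-78)/V(-31) = -78*(46 - 78)/(-42) = -78*(-32)*(-1/42) = 2496*(-1/42) = -416/7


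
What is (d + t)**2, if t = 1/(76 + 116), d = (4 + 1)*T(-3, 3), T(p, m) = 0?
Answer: 1/36864 ≈ 2.7127e-5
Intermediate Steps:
d = 0 (d = (4 + 1)*0 = 5*0 = 0)
t = 1/192 ≈ 0.0052083
(d + t)**2 = (0 + 1/192)**2 = (1/192)**2 = 1/36864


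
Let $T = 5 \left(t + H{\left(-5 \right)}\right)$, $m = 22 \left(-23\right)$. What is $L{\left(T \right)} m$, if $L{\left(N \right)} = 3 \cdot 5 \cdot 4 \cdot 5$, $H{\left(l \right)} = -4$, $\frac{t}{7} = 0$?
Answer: $-151800$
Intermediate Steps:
$t = 0$ ($t = 7 \cdot 0 = 0$)
$m = -506$
$T = -20$ ($T = 5 \left(0 - 4\right) = 5 \left(-4\right) = -20$)
$L{\left(N \right)} = 300$ ($L{\left(N \right)} = 3 \cdot 20 \cdot 5 = 3 \cdot 100 = 300$)
$L{\left(T \right)} m = 300 \left(-506\right) = -151800$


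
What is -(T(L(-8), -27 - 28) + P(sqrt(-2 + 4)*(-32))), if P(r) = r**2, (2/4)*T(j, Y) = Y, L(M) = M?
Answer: -1938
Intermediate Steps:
T(j, Y) = 2*Y
-(T(L(-8), -27 - 28) + P(sqrt(-2 + 4)*(-32))) = -(2*(-27 - 28) + (sqrt(-2 + 4)*(-32))**2) = -(2*(-55) + (sqrt(2)*(-32))**2) = -(-110 + (-32*sqrt(2))**2) = -(-110 + 2048) = -1*1938 = -1938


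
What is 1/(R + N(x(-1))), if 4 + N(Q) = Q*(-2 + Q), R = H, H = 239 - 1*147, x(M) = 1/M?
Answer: 1/91 ≈ 0.010989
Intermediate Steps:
H = 92 (H = 239 - 147 = 92)
R = 92
N(Q) = -4 + Q*(-2 + Q)
1/(R + N(x(-1))) = 1/(92 + (-4 + (1/(-1))**2 - 2/(-1))) = 1/(92 + (-4 + (-1)**2 - 2*(-1))) = 1/(92 + (-4 + 1 + 2)) = 1/(92 - 1) = 1/91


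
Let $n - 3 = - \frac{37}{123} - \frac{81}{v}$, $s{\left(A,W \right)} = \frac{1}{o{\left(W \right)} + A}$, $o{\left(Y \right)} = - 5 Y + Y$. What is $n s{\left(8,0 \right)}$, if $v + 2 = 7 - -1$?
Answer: $- \frac{2657}{1968} \approx -1.3501$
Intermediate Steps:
$o{\left(Y \right)} = - 4 Y$
$s{\left(A,W \right)} = \frac{1}{A - 4 W}$ ($s{\left(A,W \right)} = \frac{1}{- 4 W + A} = \frac{1}{A - 4 W}$)
$v = 6$ ($v = -2 + \left(7 - -1\right) = -2 + \left(7 + 1\right) = -2 + 8 = 6$)
$n = - \frac{2657}{246}$ ($n = 3 - \left(\frac{27}{2} + \frac{37}{123}\right) = 3 - \frac{3395}{246} = - \frac{2657}{246} \approx -10.801$)
$n s{\left(8,0 \right)} = - \frac{2657}{246 \left(8 - 0\right)} = - \frac{2657}{246 \left(8 + 0\right)} = - \frac{2657}{246 \cdot 8} = \left(- \frac{2657}{246}\right) \frac{1}{8} = - \frac{2657}{1968}$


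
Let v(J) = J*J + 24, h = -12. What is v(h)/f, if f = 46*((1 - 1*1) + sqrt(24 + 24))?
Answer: 7*sqrt(3)/23 ≈ 0.52715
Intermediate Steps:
f = 184*sqrt(3) (f = 46*((1 - 1) + sqrt(48)) = 46*(0 + 4*sqrt(3)) = 46*(4*sqrt(3)) = 184*sqrt(3) ≈ 318.70)
v(J) = 24 + J**2 (v(J) = J**2 + 24 = 24 + J**2)
v(h)/f = (24 + (-12)**2)/((184*sqrt(3))) = (24 + 144)*(sqrt(3)/552) = 168*(sqrt(3)/552) = 7*sqrt(3)/23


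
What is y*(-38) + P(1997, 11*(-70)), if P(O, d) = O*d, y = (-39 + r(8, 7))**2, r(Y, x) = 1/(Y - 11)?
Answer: -14368322/9 ≈ -1.5965e+6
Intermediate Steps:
r(Y, x) = 1/(-11 + Y)
y = 13924/9 (y = (-39 + 1/(-11 + 8))**2 = (-39 + 1/(-3))**2 = (-39 - 1/3)**2 = (-118/3)**2 = 13924/9 ≈ 1547.1)
y*(-38) + P(1997, 11*(-70)) = (13924/9)*(-38) + 1997*(11*(-70)) = -529112/9 + 1997*(-770) = -529112/9 - 1537690 = -14368322/9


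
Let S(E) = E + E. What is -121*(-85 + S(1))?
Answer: 10043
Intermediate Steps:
S(E) = 2*E
-121*(-85 + S(1)) = -121*(-85 + 2*1) = -121*(-85 + 2) = -121*(-83) = 10043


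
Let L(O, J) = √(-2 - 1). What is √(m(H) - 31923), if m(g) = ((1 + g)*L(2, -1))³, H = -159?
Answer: √(-31923 + 11832936*I*√3) ≈ 3198.7 + 3203.7*I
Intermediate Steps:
L(O, J) = I*√3 (L(O, J) = √(-3) = I*√3)
m(g) = -3*I*√3*(1 + g)³ (m(g) = ((1 + g)*(I*√3))³ = (I*√3*(1 + g))³ = -3*I*√3*(1 + g)³)
√(m(H) - 31923) = √(-3*I*√3*(1 - 159)³ - 31923) = √(-3*I*√3*(-158)³ - 31923) = √(-3*I*√3*(-3944312) - 31923) = √(11832936*I*√3 - 31923) = √(-31923 + 11832936*I*√3)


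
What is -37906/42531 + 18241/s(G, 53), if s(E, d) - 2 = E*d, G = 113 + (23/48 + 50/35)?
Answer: 183079829462/87058787919 ≈ 2.1029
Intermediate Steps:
G = 38609/336 (G = 113 + (23*(1/48) + 50*(1/35)) = 113 + (23/48 + 10/7) = 113 + 641/336 = 38609/336 ≈ 114.91)
s(E, d) = 2 + E*d
-37906/42531 + 18241/s(G, 53) = -37906/42531 + 18241/(2 + (38609/336)*53) = -37906*1/42531 + 18241/(2 + 2046277/336) = -37906/42531 + 18241/(2046949/336) = -37906/42531 + 18241*(336/2046949) = -37906/42531 + 6128976/2046949 = 183079829462/87058787919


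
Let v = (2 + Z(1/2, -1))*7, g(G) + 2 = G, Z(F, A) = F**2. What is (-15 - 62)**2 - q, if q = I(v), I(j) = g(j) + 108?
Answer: 23229/4 ≈ 5807.3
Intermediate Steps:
g(G) = -2 + G
v = 63/4 (v = (2 + (1/2)**2)*7 = (2 + 1/4)*7 = (9/4)*7 = 63/4 ≈ 15.750)
I(j) = 106 + j (I(j) = (-2 + j) + 108 = 106 + j)
q = 487/4 (q = 106 + 63/4 = 487/4 ≈ 121.75)
(-15 - 62)**2 - q = (-15 - 62)**2 - 1*487/4 = (-77)**2 - 487/4 = 5929 - 487/4 = 23229/4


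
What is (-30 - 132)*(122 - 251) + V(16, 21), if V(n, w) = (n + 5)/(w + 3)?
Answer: 167191/8 ≈ 20899.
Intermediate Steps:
V(n, w) = (5 + n)/(3 + w)
(-30 - 132)*(122 - 251) + V(16, 21) = (-30 - 132)*(122 - 251) + (5 + 16)/(3 + 21) = -162*(-129) + 21/24 = 20898 + (1/24)*21 = 20898 + 7/8 = 167191/8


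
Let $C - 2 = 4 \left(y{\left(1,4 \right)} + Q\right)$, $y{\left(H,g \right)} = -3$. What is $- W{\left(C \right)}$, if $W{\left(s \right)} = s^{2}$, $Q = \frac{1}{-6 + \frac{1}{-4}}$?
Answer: $- \frac{70756}{625} \approx -113.21$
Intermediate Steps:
$Q = - \frac{4}{25}$ ($Q = \frac{1}{-6 - \frac{1}{4}} = \frac{1}{- \frac{25}{4}} = - \frac{4}{25} \approx -0.16$)
$C = - \frac{266}{25}$ ($C = 2 + 4 \left(-3 - \frac{4}{25}\right) = 2 + 4 \left(- \frac{79}{25}\right) = 2 - \frac{316}{25} = - \frac{266}{25} \approx -10.64$)
$- W{\left(C \right)} = - \left(- \frac{266}{25}\right)^{2} = \left(-1\right) \frac{70756}{625} = - \frac{70756}{625}$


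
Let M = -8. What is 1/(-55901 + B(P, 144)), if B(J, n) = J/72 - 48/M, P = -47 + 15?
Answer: -9/503059 ≈ -1.7891e-5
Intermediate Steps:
P = -32
B(J, n) = 6 + J/72 (B(J, n) = J/72 - 48/(-8) = J*(1/72) - 48*(-1/8) = J/72 + 6 = 6 + J/72)
1/(-55901 + B(P, 144)) = 1/(-55901 + (6 + (1/72)*(-32))) = 1/(-55901 + (6 - 4/9)) = 1/(-55901 + 50/9) = 1/(-503059/9) = -9/503059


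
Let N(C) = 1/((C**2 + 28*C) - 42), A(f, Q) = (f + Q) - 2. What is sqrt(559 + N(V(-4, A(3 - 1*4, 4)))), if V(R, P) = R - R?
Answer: sqrt(986034)/42 ≈ 23.643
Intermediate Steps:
A(f, Q) = -2 + Q + f (A(f, Q) = (Q + f) - 2 = -2 + Q + f)
V(R, P) = 0
N(C) = 1/(-42 + C**2 + 28*C)
sqrt(559 + N(V(-4, A(3 - 1*4, 4)))) = sqrt(559 + 1/(-42 + 0**2 + 28*0)) = sqrt(559 + 1/(-42 + 0 + 0)) = sqrt(559 + 1/(-42)) = sqrt(559 - 1/42) = sqrt(23477/42) = sqrt(986034)/42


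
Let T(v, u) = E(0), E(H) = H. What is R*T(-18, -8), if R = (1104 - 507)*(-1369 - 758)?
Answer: 0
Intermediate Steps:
T(v, u) = 0
R = -1269819 (R = 597*(-2127) = -1269819)
R*T(-18, -8) = -1269819*0 = 0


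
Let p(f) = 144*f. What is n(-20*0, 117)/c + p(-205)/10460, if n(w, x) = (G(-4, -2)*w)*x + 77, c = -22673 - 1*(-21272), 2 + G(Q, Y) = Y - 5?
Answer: -2108147/732723 ≈ -2.8771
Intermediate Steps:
G(Q, Y) = -7 + Y (G(Q, Y) = -2 + (Y - 5) = -2 + (-5 + Y) = -7 + Y)
c = -1401 (c = -22673 + 21272 = -1401)
n(w, x) = 77 - 9*w*x (n(w, x) = ((-7 - 2)*w)*x + 77 = (-9*w)*x + 77 = -9*w*x + 77 = 77 - 9*w*x)
n(-20*0, 117)/c + p(-205)/10460 = (77 - 9*(-20*0)*117)/(-1401) + (144*(-205))/10460 = (77 - 9*0*117)*(-1/1401) - 29520*1/10460 = (77 + 0)*(-1/1401) - 1476/523 = 77*(-1/1401) - 1476/523 = -77/1401 - 1476/523 = -2108147/732723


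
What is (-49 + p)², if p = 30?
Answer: 361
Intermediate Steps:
(-49 + p)² = (-49 + 30)² = (-19)² = 361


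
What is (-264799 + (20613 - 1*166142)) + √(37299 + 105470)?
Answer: -410328 + √142769 ≈ -4.0995e+5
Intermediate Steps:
(-264799 + (20613 - 1*166142)) + √(37299 + 105470) = (-264799 + (20613 - 166142)) + √142769 = (-264799 - 145529) + √142769 = -410328 + √142769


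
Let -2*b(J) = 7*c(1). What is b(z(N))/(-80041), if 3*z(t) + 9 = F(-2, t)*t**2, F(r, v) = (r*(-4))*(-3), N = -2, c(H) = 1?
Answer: 7/160082 ≈ 4.3728e-5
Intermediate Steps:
F(r, v) = 12*r (F(r, v) = -4*r*(-3) = 12*r)
z(t) = -3 - 8*t**2 (z(t) = -3 + ((12*(-2))*t**2)/3 = -3 + (-24*t**2)/3 = -3 - 8*t**2)
b(J) = -7/2
b(z(N))/(-80041) = -7/2/(-80041) = -7/2*(-1/80041) = 7/160082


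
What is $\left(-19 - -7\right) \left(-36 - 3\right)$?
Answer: $468$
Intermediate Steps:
$\left(-19 - -7\right) \left(-36 - 3\right) = \left(-19 + 7\right) \left(-39\right) = \left(-12\right) \left(-39\right) = 468$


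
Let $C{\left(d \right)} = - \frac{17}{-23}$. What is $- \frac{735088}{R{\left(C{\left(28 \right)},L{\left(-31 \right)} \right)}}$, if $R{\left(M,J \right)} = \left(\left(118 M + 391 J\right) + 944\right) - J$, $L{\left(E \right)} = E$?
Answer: $\frac{1056689}{15897} \approx 66.471$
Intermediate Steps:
$C{\left(d \right)} = \frac{17}{23}$ ($C{\left(d \right)} = \left(-17\right) \left(- \frac{1}{23}\right) = \frac{17}{23}$)
$R{\left(M,J \right)} = 944 + 118 M + 390 J$ ($R{\left(M,J \right)} = \left(944 + 118 M + 391 J\right) - J = 944 + 118 M + 390 J$)
$- \frac{735088}{R{\left(C{\left(28 \right)},L{\left(-31 \right)} \right)}} = - \frac{735088}{944 + 118 \cdot \frac{17}{23} + 390 \left(-31\right)} = - \frac{735088}{944 + \frac{2006}{23} - 12090} = - \frac{735088}{- \frac{254352}{23}} = \left(-735088\right) \left(- \frac{23}{254352}\right) = \frac{1056689}{15897}$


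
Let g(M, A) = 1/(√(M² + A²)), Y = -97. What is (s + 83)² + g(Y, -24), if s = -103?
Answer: 400 + √9985/9985 ≈ 400.01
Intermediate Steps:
g(M, A) = (A² + M²)^(-½) (g(M, A) = 1/(√(A² + M²)) = (A² + M²)^(-½))
(s + 83)² + g(Y, -24) = (-103 + 83)² + ((-24)² + (-97)²)^(-½) = (-20)² + (576 + 9409)^(-½) = 400 + 9985^(-½) = 400 + √9985/9985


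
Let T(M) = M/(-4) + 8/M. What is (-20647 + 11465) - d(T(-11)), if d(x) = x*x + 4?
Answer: -17792017/1936 ≈ -9190.1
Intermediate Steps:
T(M) = 8/M - M/4 (T(M) = M*(-1/4) + 8/M = -M/4 + 8/M = 8/M - M/4)
d(x) = 4 + x**2 (d(x) = x**2 + 4 = 4 + x**2)
(-20647 + 11465) - d(T(-11)) = (-20647 + 11465) - (4 + (8/(-11) - 1/4*(-11))**2) = -9182 - (4 + (8*(-1/11) + 11/4)**2) = -9182 - (4 + (-8/11 + 11/4)**2) = -9182 - (4 + (89/44)**2) = -9182 - (4 + 7921/1936) = -9182 - 1*15665/1936 = -9182 - 15665/1936 = -17792017/1936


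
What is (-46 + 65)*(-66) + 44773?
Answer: 43519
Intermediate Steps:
(-46 + 65)*(-66) + 44773 = 19*(-66) + 44773 = -1254 + 44773 = 43519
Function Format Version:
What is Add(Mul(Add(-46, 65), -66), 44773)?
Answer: 43519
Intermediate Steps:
Add(Mul(Add(-46, 65), -66), 44773) = Add(Mul(19, -66), 44773) = Add(-1254, 44773) = 43519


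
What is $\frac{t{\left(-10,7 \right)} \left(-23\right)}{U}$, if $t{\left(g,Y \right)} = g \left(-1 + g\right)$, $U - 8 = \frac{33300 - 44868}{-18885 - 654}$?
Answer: $- \frac{1647789}{5596} \approx -294.46$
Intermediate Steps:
$U = \frac{55960}{6513}$ ($U = 8 + \frac{33300 - 44868}{-18885 - 654} = 8 - \frac{11568}{-19539} = 8 - - \frac{3856}{6513} = 8 + \frac{3856}{6513} = \frac{55960}{6513} \approx 8.592$)
$\frac{t{\left(-10,7 \right)} \left(-23\right)}{U} = \frac{- 10 \left(-1 - 10\right) \left(-23\right)}{\frac{55960}{6513}} = \left(-10\right) \left(-11\right) \left(-23\right) \frac{6513}{55960} = 110 \left(-23\right) \frac{6513}{55960} = \left(-2530\right) \frac{6513}{55960} = - \frac{1647789}{5596}$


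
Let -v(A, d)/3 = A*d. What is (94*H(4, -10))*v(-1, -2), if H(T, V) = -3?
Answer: 1692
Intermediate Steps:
v(A, d) = -3*A*d
(94*H(4, -10))*v(-1, -2) = (94*(-3))*(-3*(-1)*(-2)) = -282*(-6) = 1692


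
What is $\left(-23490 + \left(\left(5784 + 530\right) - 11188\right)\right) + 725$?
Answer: $-27639$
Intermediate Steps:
$\left(-23490 + \left(\left(5784 + 530\right) - 11188\right)\right) + 725 = \left(-23490 + \left(6314 - 11188\right)\right) + 725 = \left(-23490 - 4874\right) + 725 = -28364 + 725 = -27639$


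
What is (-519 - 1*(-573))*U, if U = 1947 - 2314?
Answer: -19818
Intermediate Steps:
U = -367
(-519 - 1*(-573))*U = (-519 - 1*(-573))*(-367) = (-519 + 573)*(-367) = 54*(-367) = -19818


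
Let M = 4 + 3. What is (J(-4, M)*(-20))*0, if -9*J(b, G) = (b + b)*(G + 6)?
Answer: 0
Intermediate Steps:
M = 7
J(b, G) = -2*b*(6 + G)/9 (J(b, G) = -(b + b)*(G + 6)/9 = -2*b*(6 + G)/9)
(J(-4, M)*(-20))*0 = (-2/9*(-4)*(6 + 7)*(-20))*0 = (-2/9*(-4)*13*(-20))*0 = ((104/9)*(-20))*0 = -2080/9*0 = 0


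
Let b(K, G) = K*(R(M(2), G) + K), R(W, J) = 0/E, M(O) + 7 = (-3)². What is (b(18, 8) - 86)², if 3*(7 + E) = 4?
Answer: 56644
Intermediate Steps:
E = -17/3 (E = -7 + (⅓)*4 = -7 + 4/3 = -17/3 ≈ -5.6667)
M(O) = 2 (M(O) = -7 + (-3)² = -7 + 9 = 2)
R(W, J) = 0 (R(W, J) = 0/(-17/3) = 0*(-3/17) = 0)
b(K, G) = K² (b(K, G) = K*(0 + K) = K*K = K²)
(b(18, 8) - 86)² = (18² - 86)² = (324 - 86)² = 238² = 56644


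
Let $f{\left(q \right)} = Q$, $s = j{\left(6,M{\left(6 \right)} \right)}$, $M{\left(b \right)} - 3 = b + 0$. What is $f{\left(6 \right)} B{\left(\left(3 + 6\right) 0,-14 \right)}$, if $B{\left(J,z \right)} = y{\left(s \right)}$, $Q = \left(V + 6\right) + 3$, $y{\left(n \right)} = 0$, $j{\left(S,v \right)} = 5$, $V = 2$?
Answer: $0$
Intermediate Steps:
$M{\left(b \right)} = 3 + b$ ($M{\left(b \right)} = 3 + \left(b + 0\right) = 3 + b$)
$s = 5$
$Q = 11$ ($Q = \left(2 + 6\right) + 3 = 8 + 3 = 11$)
$f{\left(q \right)} = 11$
$B{\left(J,z \right)} = 0$
$f{\left(6 \right)} B{\left(\left(3 + 6\right) 0,-14 \right)} = 11 \cdot 0 = 0$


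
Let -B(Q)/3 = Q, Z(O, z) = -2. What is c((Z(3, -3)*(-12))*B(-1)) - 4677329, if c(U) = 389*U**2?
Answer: -2660753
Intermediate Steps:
B(Q) = -3*Q
c((Z(3, -3)*(-12))*B(-1)) - 4677329 = 389*((-2*(-12))*(-3*(-1)))**2 - 4677329 = 389*(24*3)**2 - 4677329 = 389*72**2 - 4677329 = 389*5184 - 4677329 = 2016576 - 4677329 = -2660753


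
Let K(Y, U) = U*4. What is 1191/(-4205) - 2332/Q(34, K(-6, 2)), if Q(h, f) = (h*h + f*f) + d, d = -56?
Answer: -2798096/1223655 ≈ -2.2867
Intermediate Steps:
K(Y, U) = 4*U
Q(h, f) = -56 + f² + h² (Q(h, f) = (h*h + f*f) - 56 = (h² + f²) - 56 = (f² + h²) - 56 = -56 + f² + h²)
1191/(-4205) - 2332/Q(34, K(-6, 2)) = 1191/(-4205) - 2332/(-56 + (4*2)² + 34²) = 1191*(-1/4205) - 2332/(-56 + 8² + 1156) = -1191/4205 - 2332/(-56 + 64 + 1156) = -1191/4205 - 2332/1164 = -1191/4205 - 2332*1/1164 = -1191/4205 - 583/291 = -2798096/1223655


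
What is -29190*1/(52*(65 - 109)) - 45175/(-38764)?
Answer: 14032745/1007864 ≈ 13.923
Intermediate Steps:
-29190*1/(52*(65 - 109)) - 45175/(-38764) = -29190/(52*(-44)) - 45175*(-1/38764) = -29190/(-2288) + 45175/38764 = -29190*(-1/2288) + 45175/38764 = 14595/1144 + 45175/38764 = 14032745/1007864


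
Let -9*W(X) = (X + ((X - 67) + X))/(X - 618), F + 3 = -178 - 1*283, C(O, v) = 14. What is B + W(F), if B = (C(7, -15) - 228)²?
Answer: 445959989/9738 ≈ 45796.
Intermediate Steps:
F = -464 (F = -3 + (-178 - 1*283) = -3 + (-178 - 283) = -3 - 461 = -464)
W(X) = -(-67 + 3*X)/(9*(-618 + X)) (W(X) = -(X + ((X - 67) + X))/(9*(X - 618)) = -(X + ((-67 + X) + X))/(9*(-618 + X)) = -(X + (-67 + 2*X))/(9*(-618 + X)) = -(-67 + 3*X)/(9*(-618 + X)))
B = 45796 (B = (14 - 228)² = (-214)² = 45796)
B + W(F) = 45796 + (67 - 3*(-464))/(9*(-618 - 464)) = 45796 + (⅑)*(67 + 1392)/(-1082) = 45796 + (⅑)*(-1/1082)*1459 = 45796 - 1459/9738 = 445959989/9738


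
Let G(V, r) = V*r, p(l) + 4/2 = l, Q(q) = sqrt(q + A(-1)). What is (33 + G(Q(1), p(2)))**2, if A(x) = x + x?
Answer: 1089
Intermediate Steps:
A(x) = 2*x
Q(q) = sqrt(-2 + q) (Q(q) = sqrt(q + 2*(-1)) = sqrt(q - 2) = sqrt(-2 + q))
p(l) = -2 + l
(33 + G(Q(1), p(2)))**2 = (33 + sqrt(-2 + 1)*(-2 + 2))**2 = (33 + sqrt(-1)*0)**2 = (33 + I*0)**2 = (33 + 0)**2 = 33**2 = 1089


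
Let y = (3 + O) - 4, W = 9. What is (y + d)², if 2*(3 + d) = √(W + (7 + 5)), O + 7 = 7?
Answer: (8 - √21)²/4 ≈ 2.9197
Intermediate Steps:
O = 0 (O = -7 + 7 = 0)
d = -3 + √21/2 (d = -3 + √(9 + (7 + 5))/2 = -3 + √(9 + 12)/2 = -3 + √21/2 ≈ -0.70871)
y = -1 (y = (3 + 0) - 4 = 3 - 4 = -1)
(y + d)² = (-1 + (-3 + √21/2))² = (-4 + √21/2)²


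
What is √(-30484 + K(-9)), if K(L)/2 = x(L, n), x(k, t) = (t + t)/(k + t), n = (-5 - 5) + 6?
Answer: 2*I*√1287897/13 ≈ 174.59*I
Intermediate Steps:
n = -4 (n = -10 + 6 = -4)
x(k, t) = 2*t/(k + t) (x(k, t) = (2*t)/(k + t) = 2*t/(k + t))
K(L) = -16/(-4 + L) (K(L) = 2*(2*(-4)/(L - 4)) = 2*(2*(-4)/(-4 + L)) = 2*(-8/(-4 + L)) = -16/(-4 + L))
√(-30484 + K(-9)) = √(-30484 - 16/(-4 - 9)) = √(-30484 - 16/(-13)) = √(-30484 - 16*(-1/13)) = √(-30484 + 16/13) = √(-396276/13) = 2*I*√1287897/13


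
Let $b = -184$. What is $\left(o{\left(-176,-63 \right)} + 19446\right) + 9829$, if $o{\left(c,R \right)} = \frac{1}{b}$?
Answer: $\frac{5386599}{184} \approx 29275.0$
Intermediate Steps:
$o{\left(c,R \right)} = - \frac{1}{184}$ ($o{\left(c,R \right)} = \frac{1}{-184} = - \frac{1}{184}$)
$\left(o{\left(-176,-63 \right)} + 19446\right) + 9829 = \left(- \frac{1}{184} + 19446\right) + 9829 = \frac{3578063}{184} + 9829 = \frac{5386599}{184}$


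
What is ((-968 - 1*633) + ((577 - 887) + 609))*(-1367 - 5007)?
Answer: 8298948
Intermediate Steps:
((-968 - 1*633) + ((577 - 887) + 609))*(-1367 - 5007) = ((-968 - 633) + (-310 + 609))*(-6374) = (-1601 + 299)*(-6374) = -1302*(-6374) = 8298948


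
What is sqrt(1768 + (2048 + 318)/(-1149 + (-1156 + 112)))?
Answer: sqrt(8497563594)/2193 ≈ 42.035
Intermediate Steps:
sqrt(1768 + (2048 + 318)/(-1149 + (-1156 + 112))) = sqrt(1768 + 2366/(-1149 - 1044)) = sqrt(1768 + 2366/(-2193)) = sqrt(1768 + 2366*(-1/2193)) = sqrt(1768 - 2366/2193) = sqrt(3874858/2193) = sqrt(8497563594)/2193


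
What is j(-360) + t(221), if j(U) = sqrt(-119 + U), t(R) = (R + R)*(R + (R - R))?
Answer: 97682 + I*sqrt(479) ≈ 97682.0 + 21.886*I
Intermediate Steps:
t(R) = 2*R**2 (t(R) = (2*R)*(R + 0) = (2*R)*R = 2*R**2)
j(-360) + t(221) = sqrt(-119 - 360) + 2*221**2 = sqrt(-479) + 2*48841 = I*sqrt(479) + 97682 = 97682 + I*sqrt(479)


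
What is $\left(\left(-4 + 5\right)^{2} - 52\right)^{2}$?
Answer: $2601$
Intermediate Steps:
$\left(\left(-4 + 5\right)^{2} - 52\right)^{2} = \left(1^{2} - 52\right)^{2} = \left(1 - 52\right)^{2} = \left(-51\right)^{2} = 2601$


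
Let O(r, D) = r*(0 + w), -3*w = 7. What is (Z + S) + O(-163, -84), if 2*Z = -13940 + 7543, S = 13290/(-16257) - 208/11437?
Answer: -1048281592999/371862618 ≈ -2819.0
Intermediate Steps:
w = -7/3 (w = -⅓*7 = -7/3 ≈ -2.3333)
O(r, D) = -7*r/3 (O(r, D) = r*(0 - 7/3) = r*(-7/3) = -7*r/3)
S = -51793062/61977103 (S = 13290*(-1/16257) - 208*1/11437 = -4430/5419 - 208/11437 = -51793062/61977103 ≈ -0.83568)
Z = -6397/2 (Z = (-13940 + 7543)/2 = (½)*(-6397) = -6397/2 ≈ -3198.5)
(Z + S) + O(-163, -84) = (-6397/2 - 51793062/61977103) - 7/3*(-163) = -396571114015/123954206 + 1141/3 = -1048281592999/371862618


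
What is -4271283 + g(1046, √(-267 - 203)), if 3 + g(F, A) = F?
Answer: -4270240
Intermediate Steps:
g(F, A) = -3 + F
-4271283 + g(1046, √(-267 - 203)) = -4271283 + (-3 + 1046) = -4271283 + 1043 = -4270240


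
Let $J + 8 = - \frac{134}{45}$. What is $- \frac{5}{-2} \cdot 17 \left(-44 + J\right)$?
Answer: $- \frac{21029}{9} \approx -2336.6$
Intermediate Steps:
$J = - \frac{494}{45}$ ($J = -8 - \frac{134}{45} = - \frac{494}{45} \approx -10.978$)
$- \frac{5}{-2} \cdot 17 \left(-44 + J\right) = - \frac{5}{-2} \cdot 17 \left(-44 - \frac{494}{45}\right) = \left(-5\right) \left(- \frac{1}{2}\right) 17 \left(- \frac{2474}{45}\right) = \frac{5}{2} \cdot 17 \left(- \frac{2474}{45}\right) = \frac{85}{2} \left(- \frac{2474}{45}\right) = - \frac{21029}{9}$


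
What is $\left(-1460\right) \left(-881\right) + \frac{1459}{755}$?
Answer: $\frac{971127759}{755} \approx 1.2863 \cdot 10^{6}$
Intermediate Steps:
$\left(-1460\right) \left(-881\right) + \frac{1459}{755} = 1286260 + 1459 \cdot \frac{1}{755} = 1286260 + \frac{1459}{755} = \frac{971127759}{755}$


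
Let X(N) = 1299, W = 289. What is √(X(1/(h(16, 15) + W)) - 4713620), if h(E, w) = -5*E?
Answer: I*√4712321 ≈ 2170.8*I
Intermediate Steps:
√(X(1/(h(16, 15) + W)) - 4713620) = √(1299 - 4713620) = √(-4712321) = I*√4712321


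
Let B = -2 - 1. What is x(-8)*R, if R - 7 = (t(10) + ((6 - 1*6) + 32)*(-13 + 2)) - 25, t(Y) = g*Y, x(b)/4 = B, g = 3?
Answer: 4080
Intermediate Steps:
B = -3
x(b) = -12 (x(b) = 4*(-3) = -12)
t(Y) = 3*Y
R = -340 (R = 7 + ((3*10 + ((6 - 1*6) + 32)*(-13 + 2)) - 25) = 7 + ((30 + ((6 - 6) + 32)*(-11)) - 25) = 7 + ((30 + (0 + 32)*(-11)) - 25) = 7 + ((30 + 32*(-11)) - 25) = 7 + ((30 - 352) - 25) = 7 + (-322 - 25) = 7 - 347 = -340)
x(-8)*R = -12*(-340) = 4080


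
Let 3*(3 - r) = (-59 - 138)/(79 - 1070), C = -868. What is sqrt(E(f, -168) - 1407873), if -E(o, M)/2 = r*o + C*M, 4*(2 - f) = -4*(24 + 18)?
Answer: I*sqrt(15023887433337)/2973 ≈ 1303.8*I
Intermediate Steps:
f = 44 (f = 2 - (-1)*(24 + 18) = 2 - (-1)*42 = 2 - 1/4*(-168) = 2 + 42 = 44)
r = 8722/2973 (r = 3 - (-59 - 138)/(3*(79 - 1070)) = 3 - (-197)/(3*(-991)) = 3 - (-197)*(-1)/(3*991) = 3 - 1/3*197/991 = 3 - 197/2973 = 8722/2973 ≈ 2.9337)
E(o, M) = 1736*M - 17444*o/2973 (E(o, M) = -2*(8722*o/2973 - 868*M) = -2*(-868*M + 8722*o/2973) = 1736*M - 17444*o/2973)
sqrt(E(f, -168) - 1407873) = sqrt((1736*(-168) - 17444/2973*44) - 1407873) = sqrt((-291648 - 767536/2973) - 1407873) = sqrt(-867837040/2973 - 1407873) = sqrt(-5053443469/2973) = I*sqrt(15023887433337)/2973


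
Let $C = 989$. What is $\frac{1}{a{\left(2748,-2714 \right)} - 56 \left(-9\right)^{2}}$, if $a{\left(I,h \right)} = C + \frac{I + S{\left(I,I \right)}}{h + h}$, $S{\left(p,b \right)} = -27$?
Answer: $- \frac{5428}{19255837} \approx -0.00028189$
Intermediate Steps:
$a{\left(I,h \right)} = 989 + \frac{-27 + I}{2 h}$ ($a{\left(I,h \right)} = 989 + \frac{I - 27}{h + h} = 989 + \frac{-27 + I}{2 h}$)
$\frac{1}{a{\left(2748,-2714 \right)} - 56 \left(-9\right)^{2}} = \frac{1}{\frac{-27 + 2748 + 1978 \left(-2714\right)}{2 \left(-2714\right)} - 56 \left(-9\right)^{2}} = \frac{1}{\frac{1}{2} \left(- \frac{1}{2714}\right) \left(-27 + 2748 - 5368292\right) - 4536} = \frac{1}{\frac{1}{2} \left(- \frac{1}{2714}\right) \left(-5365571\right) - 4536} = \frac{1}{\frac{5365571}{5428} - 4536} = \frac{1}{- \frac{19255837}{5428}} = - \frac{5428}{19255837}$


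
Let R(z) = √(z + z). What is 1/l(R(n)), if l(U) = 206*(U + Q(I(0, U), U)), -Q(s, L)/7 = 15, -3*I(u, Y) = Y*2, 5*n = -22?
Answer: -525/11364814 - I*√55/5682407 ≈ -4.6195e-5 - 1.3051e-6*I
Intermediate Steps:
n = -22/5 (n = (⅕)*(-22) = -22/5 ≈ -4.4000)
I(u, Y) = -2*Y/3 (I(u, Y) = -Y*2/3 = -2*Y/3)
Q(s, L) = -105 (Q(s, L) = -7*15 = -105)
R(z) = √2*√z (R(z) = √(2*z) = √2*√z)
l(U) = -21630 + 206*U (l(U) = 206*(U - 105) = 206*(-105 + U) = -21630 + 206*U)
1/l(R(n)) = 1/(-21630 + 206*(√2*√(-22/5))) = 1/(-21630 + 206*(√2*(I*√110/5))) = 1/(-21630 + 206*(2*I*√55/5)) = 1/(-21630 + 412*I*√55/5)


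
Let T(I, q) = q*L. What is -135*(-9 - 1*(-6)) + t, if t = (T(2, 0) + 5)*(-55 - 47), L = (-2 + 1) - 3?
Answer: -105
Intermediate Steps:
L = -4 (L = -1 - 3 = -4)
T(I, q) = -4*q (T(I, q) = q*(-4) = -4*q)
t = -510 (t = (-4*0 + 5)*(-55 - 47) = (0 + 5)*(-102) = 5*(-102) = -510)
-135*(-9 - 1*(-6)) + t = -135*(-9 - 1*(-6)) - 510 = -135*(-9 + 6) - 510 = -135*(-3) - 510 = 405 - 510 = -105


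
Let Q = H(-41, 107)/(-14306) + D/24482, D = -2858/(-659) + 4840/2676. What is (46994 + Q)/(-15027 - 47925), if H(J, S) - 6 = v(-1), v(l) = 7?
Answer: -3628181942239925537/4860222854500397232 ≈ -0.74651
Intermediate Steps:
H(J, S) = 13 (H(J, S) = 6 + 7 = 13)
D = 2709392/440871 (D = -2858*(-1/659) + 4840*(1/2676) = 2858/659 + 1210/669 = 2709392/440871 ≈ 6.1455)
Q = -50776843867/77205217538766 (Q = 13/(-14306) + (2709392/440871)/24482 = 13*(-1/14306) + (2709392/440871)*(1/24482) = -13/14306 + 1354696/5396701911 = -50776843867/77205217538766 ≈ -0.00065769)
(46994 + Q)/(-15027 - 47925) = (46994 - 50776843867/77205217538766)/(-15027 - 47925) = (3628181942239925537/77205217538766)/(-62952) = (3628181942239925537/77205217538766)*(-1/62952) = -3628181942239925537/4860222854500397232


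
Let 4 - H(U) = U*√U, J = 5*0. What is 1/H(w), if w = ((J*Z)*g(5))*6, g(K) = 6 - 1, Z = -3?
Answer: ¼ ≈ 0.25000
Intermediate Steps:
J = 0
g(K) = 5
w = 0 (w = ((0*(-3))*5)*6 = (0*5)*6 = 0*6 = 0)
H(U) = 4 - U^(3/2) (H(U) = 4 - U*√U = 4 - U^(3/2))
1/H(w) = 1/(4 - 0^(3/2)) = 1/(4 - 1*0) = 1/(4 + 0) = 1/4 = ¼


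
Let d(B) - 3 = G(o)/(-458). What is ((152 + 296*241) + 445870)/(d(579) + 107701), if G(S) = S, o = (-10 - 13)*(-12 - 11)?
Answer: 1704676/354877 ≈ 4.8036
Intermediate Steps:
o = 529 (o = -23*(-23) = 529)
d(B) = 845/458 (d(B) = 3 + 529/(-458) = 3 + 529*(-1/458) = 3 - 529/458 = 845/458)
((152 + 296*241) + 445870)/(d(579) + 107701) = ((152 + 296*241) + 445870)/(845/458 + 107701) = ((152 + 71336) + 445870)/(49327903/458) = (71488 + 445870)*(458/49327903) = 517358*(458/49327903) = 1704676/354877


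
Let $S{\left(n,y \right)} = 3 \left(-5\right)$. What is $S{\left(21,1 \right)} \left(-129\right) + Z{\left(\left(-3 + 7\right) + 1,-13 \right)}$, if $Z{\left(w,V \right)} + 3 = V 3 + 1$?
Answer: $1894$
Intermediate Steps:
$Z{\left(w,V \right)} = -2 + 3 V$ ($Z{\left(w,V \right)} = -3 + \left(V 3 + 1\right) = -3 + \left(3 V + 1\right) = -3 + \left(1 + 3 V\right) = -2 + 3 V$)
$S{\left(n,y \right)} = -15$
$S{\left(21,1 \right)} \left(-129\right) + Z{\left(\left(-3 + 7\right) + 1,-13 \right)} = \left(-15\right) \left(-129\right) + \left(-2 + 3 \left(-13\right)\right) = 1935 - 41 = 1894$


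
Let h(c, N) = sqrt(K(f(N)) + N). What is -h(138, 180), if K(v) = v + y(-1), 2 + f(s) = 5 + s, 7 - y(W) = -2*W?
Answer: -4*sqrt(23) ≈ -19.183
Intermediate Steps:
y(W) = 7 + 2*W (y(W) = 7 - (-2)*W = 7 + 2*W)
f(s) = 3 + s (f(s) = -2 + (5 + s) = 3 + s)
K(v) = 5 + v (K(v) = v + (7 + 2*(-1)) = v + (7 - 2) = v + 5 = 5 + v)
h(c, N) = sqrt(8 + 2*N) (h(c, N) = sqrt((5 + (3 + N)) + N) = sqrt((8 + N) + N) = sqrt(8 + 2*N))
-h(138, 180) = -sqrt(8 + 2*180) = -sqrt(8 + 360) = -sqrt(368) = -4*sqrt(23)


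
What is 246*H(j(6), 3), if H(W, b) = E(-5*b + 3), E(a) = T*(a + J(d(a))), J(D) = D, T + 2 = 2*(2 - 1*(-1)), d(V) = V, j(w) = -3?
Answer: -23616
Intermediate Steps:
T = 4 (T = -2 + 2*(2 - 1*(-1)) = -2 + 2*(2 + 1) = -2 + 2*3 = -2 + 6 = 4)
E(a) = 8*a (E(a) = 4*(a + a) = 4*(2*a) = 8*a)
H(W, b) = 24 - 40*b (H(W, b) = 8*(-5*b + 3) = 8*(3 - 5*b) = 24 - 40*b)
246*H(j(6), 3) = 246*(24 - 40*3) = 246*(24 - 120) = 246*(-96) = -23616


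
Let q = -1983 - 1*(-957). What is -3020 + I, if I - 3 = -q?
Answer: -1991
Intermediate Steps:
q = -1026 (q = -1983 + 957 = -1026)
I = 1029 (I = 3 - 1*(-1026) = 3 + 1026 = 1029)
-3020 + I = -3020 + 1029 = -1991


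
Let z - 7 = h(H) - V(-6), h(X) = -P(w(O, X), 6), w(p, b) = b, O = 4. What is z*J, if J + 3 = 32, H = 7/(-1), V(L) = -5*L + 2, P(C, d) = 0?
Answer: -725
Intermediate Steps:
V(L) = 2 - 5*L
H = -7 (H = 7*(-1) = -7)
h(X) = 0 (h(X) = -1*0 = 0)
J = 29 (J = -3 + 32 = 29)
z = -25 (z = 7 + (0 - (2 - 5*(-6))) = 7 + (0 - (2 + 30)) = 7 + (0 - 1*32) = 7 + (0 - 32) = 7 - 32 = -25)
z*J = -25*29 = -725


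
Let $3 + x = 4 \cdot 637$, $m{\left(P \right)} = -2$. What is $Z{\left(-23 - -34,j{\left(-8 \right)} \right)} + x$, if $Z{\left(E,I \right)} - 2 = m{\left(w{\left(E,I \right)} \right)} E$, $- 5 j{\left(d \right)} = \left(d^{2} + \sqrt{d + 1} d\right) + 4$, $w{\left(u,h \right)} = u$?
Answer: $2525$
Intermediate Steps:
$j{\left(d \right)} = - \frac{4}{5} - \frac{d^{2}}{5} - \frac{d \sqrt{1 + d}}{5}$ ($j{\left(d \right)} = - \frac{\left(d^{2} + \sqrt{d + 1} d\right) + 4}{5} = - \frac{\left(d^{2} + \sqrt{1 + d} d\right) + 4}{5} = - \frac{\left(d^{2} + d \sqrt{1 + d}\right) + 4}{5} = - \frac{4 + d^{2} + d \sqrt{1 + d}}{5} = - \frac{4}{5} - \frac{d^{2}}{5} - \frac{d \sqrt{1 + d}}{5}$)
$Z{\left(E,I \right)} = 2 - 2 E$
$x = 2545$ ($x = -3 + 4 \cdot 637 = -3 + 2548 = 2545$)
$Z{\left(-23 - -34,j{\left(-8 \right)} \right)} + x = \left(2 - 2 \left(-23 - -34\right)\right) + 2545 = \left(2 - 2 \left(-23 + 34\right)\right) + 2545 = \left(2 - 22\right) + 2545 = -20 + 2545 = 2525$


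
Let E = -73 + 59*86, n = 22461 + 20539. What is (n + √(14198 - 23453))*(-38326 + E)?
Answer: -1432975000 - 33325*I*√9255 ≈ -1.433e+9 - 3.206e+6*I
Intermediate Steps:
n = 43000
E = 5001 (E = -73 + 5074 = 5001)
(n + √(14198 - 23453))*(-38326 + E) = (43000 + √(14198 - 23453))*(-38326 + 5001) = (43000 + √(-9255))*(-33325) = (43000 + I*√9255)*(-33325) = -1432975000 - 33325*I*√9255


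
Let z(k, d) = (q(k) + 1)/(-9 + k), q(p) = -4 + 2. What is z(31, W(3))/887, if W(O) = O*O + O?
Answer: -1/19514 ≈ -5.1245e-5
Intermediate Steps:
W(O) = O + O**2 (W(O) = O**2 + O = O + O**2)
q(p) = -2
z(k, d) = -1/(-9 + k) (z(k, d) = (-2 + 1)/(-9 + k) = -1/(-9 + k))
z(31, W(3))/887 = -1/(-9 + 31)/887 = -1/22*(1/887) = -1*1/22*(1/887) = -1/22*1/887 = -1/19514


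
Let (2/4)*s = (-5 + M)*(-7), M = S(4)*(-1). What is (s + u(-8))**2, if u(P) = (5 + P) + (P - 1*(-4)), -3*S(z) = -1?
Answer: 41209/9 ≈ 4578.8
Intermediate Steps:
S(z) = 1/3 (S(z) = -1/3*(-1) = 1/3)
M = -1/3 (M = (1/3)*(-1) = -1/3 ≈ -0.33333)
s = 224/3 (s = 2*((-5 - 1/3)*(-7)) = 2*(-16/3*(-7)) = 2*(112/3) = 224/3 ≈ 74.667)
u(P) = 9 + 2*P (u(P) = (5 + P) + (P + 4) = (5 + P) + (4 + P) = 9 + 2*P)
(s + u(-8))**2 = (224/3 + (9 + 2*(-8)))**2 = (224/3 + (9 - 16))**2 = (224/3 - 7)**2 = (203/3)**2 = 41209/9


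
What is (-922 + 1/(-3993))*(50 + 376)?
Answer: -522779674/1331 ≈ -3.9277e+5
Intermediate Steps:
(-922 + 1/(-3993))*(50 + 376) = (-922 - 1/3993)*426 = -3681547/3993*426 = -522779674/1331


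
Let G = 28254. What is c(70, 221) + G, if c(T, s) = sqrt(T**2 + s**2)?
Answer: 28254 + sqrt(53741) ≈ 28486.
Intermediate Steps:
c(70, 221) + G = sqrt(70**2 + 221**2) + 28254 = sqrt(4900 + 48841) + 28254 = sqrt(53741) + 28254 = 28254 + sqrt(53741)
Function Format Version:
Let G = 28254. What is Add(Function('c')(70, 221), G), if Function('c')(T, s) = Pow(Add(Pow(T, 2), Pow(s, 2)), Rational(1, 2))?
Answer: Add(28254, Pow(53741, Rational(1, 2))) ≈ 28486.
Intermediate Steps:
Add(Function('c')(70, 221), G) = Add(Pow(Add(Pow(70, 2), Pow(221, 2)), Rational(1, 2)), 28254) = Add(Pow(Add(4900, 48841), Rational(1, 2)), 28254) = Add(Pow(53741, Rational(1, 2)), 28254) = Add(28254, Pow(53741, Rational(1, 2)))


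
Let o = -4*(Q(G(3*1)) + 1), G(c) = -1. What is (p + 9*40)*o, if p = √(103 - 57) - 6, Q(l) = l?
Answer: 0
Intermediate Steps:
o = 0 (o = -4*(-1 + 1) = -4*0 = 0)
p = -6 + √46 (p = √46 - 6 = -6 + √46 ≈ 0.78233)
(p + 9*40)*o = ((-6 + √46) + 9*40)*0 = ((-6 + √46) + 360)*0 = (354 + √46)*0 = 0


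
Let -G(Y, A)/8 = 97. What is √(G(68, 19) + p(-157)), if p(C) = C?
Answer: I*√933 ≈ 30.545*I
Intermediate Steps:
G(Y, A) = -776 (G(Y, A) = -8*97 = -776)
√(G(68, 19) + p(-157)) = √(-776 - 157) = √(-933) = I*√933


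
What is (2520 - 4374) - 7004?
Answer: -8858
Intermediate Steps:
(2520 - 4374) - 7004 = -1854 - 7004 = -8858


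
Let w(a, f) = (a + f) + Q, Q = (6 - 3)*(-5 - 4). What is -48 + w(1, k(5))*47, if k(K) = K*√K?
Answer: -1270 + 235*√5 ≈ -744.52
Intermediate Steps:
k(K) = K^(3/2)
Q = -27 (Q = 3*(-9) = -27)
w(a, f) = -27 + a + f (w(a, f) = (a + f) - 27 = -27 + a + f)
-48 + w(1, k(5))*47 = -48 + (-27 + 1 + 5^(3/2))*47 = -48 + (-27 + 1 + 5*√5)*47 = -48 + (-26 + 5*√5)*47 = -48 + (-1222 + 235*√5) = -1270 + 235*√5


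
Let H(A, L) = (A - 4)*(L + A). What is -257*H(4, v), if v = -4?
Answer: 0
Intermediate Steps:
H(A, L) = (-4 + A)*(A + L)
-257*H(4, v) = -257*(4² - 4*4 - 4*(-4) + 4*(-4)) = -257*(16 - 16 + 16 - 16) = -257*0 = 0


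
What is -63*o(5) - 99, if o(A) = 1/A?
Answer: -558/5 ≈ -111.60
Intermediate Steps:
-63*o(5) - 99 = -63/5 - 99 = -558/5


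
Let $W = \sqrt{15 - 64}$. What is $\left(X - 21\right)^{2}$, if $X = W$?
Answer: $392 - 294 i \approx 392.0 - 294.0 i$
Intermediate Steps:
$W = 7 i$ ($W = \sqrt{-49} = 7 i \approx 7.0 i$)
$X = 7 i \approx 7.0 i$
$\left(X - 21\right)^{2} = \left(7 i - 21\right)^{2} = \left(-21 + 7 i\right)^{2}$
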